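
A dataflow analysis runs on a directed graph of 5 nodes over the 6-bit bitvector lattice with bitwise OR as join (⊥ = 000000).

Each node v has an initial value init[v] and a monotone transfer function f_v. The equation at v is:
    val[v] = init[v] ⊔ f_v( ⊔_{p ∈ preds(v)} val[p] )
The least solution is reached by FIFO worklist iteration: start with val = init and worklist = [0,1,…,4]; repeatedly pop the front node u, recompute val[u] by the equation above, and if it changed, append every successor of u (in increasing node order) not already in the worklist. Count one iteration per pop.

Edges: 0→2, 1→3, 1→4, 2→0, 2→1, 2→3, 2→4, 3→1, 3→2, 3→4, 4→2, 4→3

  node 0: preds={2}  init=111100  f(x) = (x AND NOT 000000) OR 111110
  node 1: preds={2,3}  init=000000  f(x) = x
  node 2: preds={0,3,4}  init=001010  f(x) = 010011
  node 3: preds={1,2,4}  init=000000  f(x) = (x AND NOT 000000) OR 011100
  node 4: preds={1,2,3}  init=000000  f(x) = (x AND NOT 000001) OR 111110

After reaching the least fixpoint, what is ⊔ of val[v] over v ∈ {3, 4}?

Trace (14 dequeues):
  [1] u=0 | in 001010 | out 111110 | prev 111100 | push {}
  [2] u=1 | in 001010 | out 001010 | prev 000000 | push {}
  [3] u=2 | in 111110 | out 011011 | prev 001010 | push {0,1}
  [4] u=3 | in 011011 | out 011111 | prev 000000 | push {2}
  [5] u=4 | in 011111 | out 111110 | prev 000000 | push {3}
  [6] u=0 | in 011011 | out 111111 | prev 111110 | push {}
  [7] u=1 | in 011111 | out 011111 | prev 001010 | push {4}
  [8] u=2 | in 111111 | out 011011 | ==
  [9] u=3 | in 111111 | out 111111 | prev 011111 | push {1,2}
  [10] u=4 | in 111111 | out 111110 | ==
  [11] u=1 | in 111111 | out 111111 | prev 011111 | push {3,4}
  [12] u=2 | in 111111 | out 011011 | ==
  [13] u=3 | in 111111 | out 111111 | ==
  [14] u=4 | in 111111 | out 111110 | ==

Converged values:
  [0] 111111
  [1] 111111
  [2] 011011
  [3] 111111
  [4] 111110

111111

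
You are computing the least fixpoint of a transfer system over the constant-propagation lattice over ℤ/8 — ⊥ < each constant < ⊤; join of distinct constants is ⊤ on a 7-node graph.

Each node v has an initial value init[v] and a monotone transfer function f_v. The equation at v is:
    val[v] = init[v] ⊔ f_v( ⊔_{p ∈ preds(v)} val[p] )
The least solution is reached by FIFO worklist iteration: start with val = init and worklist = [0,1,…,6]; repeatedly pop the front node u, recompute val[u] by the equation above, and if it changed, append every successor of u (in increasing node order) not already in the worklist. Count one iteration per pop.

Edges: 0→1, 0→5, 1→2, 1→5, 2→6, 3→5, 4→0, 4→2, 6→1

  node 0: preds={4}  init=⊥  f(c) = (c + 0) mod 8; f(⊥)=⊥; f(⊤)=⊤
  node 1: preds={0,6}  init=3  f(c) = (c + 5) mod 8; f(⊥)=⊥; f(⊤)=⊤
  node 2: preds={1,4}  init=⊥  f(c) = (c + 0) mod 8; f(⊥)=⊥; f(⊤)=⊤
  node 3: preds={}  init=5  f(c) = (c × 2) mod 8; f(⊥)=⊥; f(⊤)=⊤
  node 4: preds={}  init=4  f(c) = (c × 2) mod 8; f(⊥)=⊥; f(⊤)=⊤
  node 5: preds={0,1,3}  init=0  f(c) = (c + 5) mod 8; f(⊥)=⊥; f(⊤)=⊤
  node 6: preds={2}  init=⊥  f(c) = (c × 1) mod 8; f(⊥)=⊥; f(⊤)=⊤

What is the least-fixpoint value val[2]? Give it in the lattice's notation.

Trace (8 dequeues):
  [1] u=0 | in 4 | out 4 | prev ⊥ | push {}
  [2] u=1 | in 4 | out ⊤ | prev 3 | push {}
  [3] u=2 | in ⊤ | out ⊤ | prev ⊥ | push {}
  [4] u=3 | in ⊥ | out 5 | ==
  [5] u=4 | in ⊥ | out 4 | ==
  [6] u=5 | in ⊤ | out ⊤ | prev 0 | push {}
  [7] u=6 | in ⊤ | out ⊤ | prev ⊥ | push {1}
  [8] u=1 | in ⊤ | out ⊤ | ==

Converged values:
  [0] 4
  [1] ⊤
  [2] ⊤
  [3] 5
  [4] 4
  [5] ⊤
  [6] ⊤

⊤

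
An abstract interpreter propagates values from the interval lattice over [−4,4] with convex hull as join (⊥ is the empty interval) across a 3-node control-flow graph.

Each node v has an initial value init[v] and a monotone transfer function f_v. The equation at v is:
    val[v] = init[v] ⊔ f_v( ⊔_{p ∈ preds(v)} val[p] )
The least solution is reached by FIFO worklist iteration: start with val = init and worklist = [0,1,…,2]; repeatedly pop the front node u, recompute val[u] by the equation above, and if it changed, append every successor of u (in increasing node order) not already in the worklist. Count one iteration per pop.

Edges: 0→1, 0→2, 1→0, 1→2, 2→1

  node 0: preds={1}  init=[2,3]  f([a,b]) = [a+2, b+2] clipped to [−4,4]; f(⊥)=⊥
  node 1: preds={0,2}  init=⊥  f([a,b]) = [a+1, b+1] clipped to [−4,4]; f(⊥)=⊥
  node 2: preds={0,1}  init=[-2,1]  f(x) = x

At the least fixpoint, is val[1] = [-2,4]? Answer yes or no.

no

Iteration log — 6 steps:
  step 1. node 0  ⊔preds=⊥  new=[2,3]  stable
  step 2. node 1  ⊔preds=[-2,3]  new=[-1,4]  old=⊥  +wl: 0
  step 3. node 2  ⊔preds=[-1,4]  new=[-2,4]  old=[-2,1]  +wl: 1
  step 4. node 0  ⊔preds=[-1,4]  new=[1,4]  old=[2,3]  +wl: 2
  step 5. node 1  ⊔preds=[-2,4]  new=[-1,4]  stable
  step 6. node 2  ⊔preds=[-1,4]  new=[-2,4]  stable

Least fixpoint reached:
  node 0: [1,4]
  node 1: [-1,4]
  node 2: [-2,4]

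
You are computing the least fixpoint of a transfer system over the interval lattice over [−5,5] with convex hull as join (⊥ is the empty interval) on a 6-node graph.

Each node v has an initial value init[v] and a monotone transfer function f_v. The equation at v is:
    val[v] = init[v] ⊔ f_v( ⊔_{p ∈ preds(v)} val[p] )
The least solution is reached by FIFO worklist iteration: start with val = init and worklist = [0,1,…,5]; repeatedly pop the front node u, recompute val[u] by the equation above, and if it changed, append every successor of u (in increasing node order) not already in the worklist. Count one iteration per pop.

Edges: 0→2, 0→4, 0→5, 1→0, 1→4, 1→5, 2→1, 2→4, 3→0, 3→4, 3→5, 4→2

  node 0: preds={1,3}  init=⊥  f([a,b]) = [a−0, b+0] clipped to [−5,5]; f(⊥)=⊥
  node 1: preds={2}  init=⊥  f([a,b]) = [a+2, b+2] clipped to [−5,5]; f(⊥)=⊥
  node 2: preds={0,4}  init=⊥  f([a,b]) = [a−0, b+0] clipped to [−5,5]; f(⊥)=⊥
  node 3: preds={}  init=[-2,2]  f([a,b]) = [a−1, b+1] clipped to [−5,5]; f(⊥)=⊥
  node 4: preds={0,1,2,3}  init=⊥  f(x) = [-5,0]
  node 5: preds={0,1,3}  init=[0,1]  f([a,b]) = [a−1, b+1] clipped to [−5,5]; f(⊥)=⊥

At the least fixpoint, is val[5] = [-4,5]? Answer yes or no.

yes

Trace (24 dequeues):
  [1] u=0 | in [-2,2] | out [-2,2] | prev ⊥ | push {}
  [2] u=1 | in ⊥ | out ⊥ | ==
  [3] u=2 | in [-2,2] | out [-2,2] | prev ⊥ | push {1}
  [4] u=3 | in ⊥ | out [-2,2] | ==
  [5] u=4 | in [-2,2] | out [-5,0] | prev ⊥ | push {2}
  [6] u=5 | in [-2,2] | out [-3,3] | prev [0,1] | push {}
  [7] u=1 | in [-2,2] | out [0,4] | prev ⊥ | push {0,4,5}
  [8] u=2 | in [-5,2] | out [-5,2] | prev [-2,2] | push {1}
  [9] u=0 | in [-2,4] | out [-2,4] | prev [-2,2] | push {2}
  [10] u=4 | in [-5,4] | out [-5,0] | ==
  [11] u=5 | in [-2,4] | out [-3,5] | prev [-3,3] | push {}
  [12] u=1 | in [-5,2] | out [-3,4] | prev [0,4] | push {0,4,5}
  [13] u=2 | in [-5,4] | out [-5,4] | prev [-5,2] | push {1}
  [14] u=0 | in [-3,4] | out [-3,4] | prev [-2,4] | push {2}
  [15] u=4 | in [-5,4] | out [-5,0] | ==
  [16] u=5 | in [-3,4] | out [-4,5] | prev [-3,5] | push {}
  [17] u=1 | in [-5,4] | out [-3,5] | prev [-3,4] | push {0,4,5}
  [18] u=2 | in [-5,4] | out [-5,4] | ==
  [19] u=0 | in [-3,5] | out [-3,5] | prev [-3,4] | push {2}
  [20] u=4 | in [-5,5] | out [-5,0] | ==
  [21] u=5 | in [-3,5] | out [-4,5] | ==
  [22] u=2 | in [-5,5] | out [-5,5] | prev [-5,4] | push {1,4}
  [23] u=1 | in [-5,5] | out [-3,5] | ==
  [24] u=4 | in [-5,5] | out [-5,0] | ==

Converged values:
  [0] [-3,5]
  [1] [-3,5]
  [2] [-5,5]
  [3] [-2,2]
  [4] [-5,0]
  [5] [-4,5]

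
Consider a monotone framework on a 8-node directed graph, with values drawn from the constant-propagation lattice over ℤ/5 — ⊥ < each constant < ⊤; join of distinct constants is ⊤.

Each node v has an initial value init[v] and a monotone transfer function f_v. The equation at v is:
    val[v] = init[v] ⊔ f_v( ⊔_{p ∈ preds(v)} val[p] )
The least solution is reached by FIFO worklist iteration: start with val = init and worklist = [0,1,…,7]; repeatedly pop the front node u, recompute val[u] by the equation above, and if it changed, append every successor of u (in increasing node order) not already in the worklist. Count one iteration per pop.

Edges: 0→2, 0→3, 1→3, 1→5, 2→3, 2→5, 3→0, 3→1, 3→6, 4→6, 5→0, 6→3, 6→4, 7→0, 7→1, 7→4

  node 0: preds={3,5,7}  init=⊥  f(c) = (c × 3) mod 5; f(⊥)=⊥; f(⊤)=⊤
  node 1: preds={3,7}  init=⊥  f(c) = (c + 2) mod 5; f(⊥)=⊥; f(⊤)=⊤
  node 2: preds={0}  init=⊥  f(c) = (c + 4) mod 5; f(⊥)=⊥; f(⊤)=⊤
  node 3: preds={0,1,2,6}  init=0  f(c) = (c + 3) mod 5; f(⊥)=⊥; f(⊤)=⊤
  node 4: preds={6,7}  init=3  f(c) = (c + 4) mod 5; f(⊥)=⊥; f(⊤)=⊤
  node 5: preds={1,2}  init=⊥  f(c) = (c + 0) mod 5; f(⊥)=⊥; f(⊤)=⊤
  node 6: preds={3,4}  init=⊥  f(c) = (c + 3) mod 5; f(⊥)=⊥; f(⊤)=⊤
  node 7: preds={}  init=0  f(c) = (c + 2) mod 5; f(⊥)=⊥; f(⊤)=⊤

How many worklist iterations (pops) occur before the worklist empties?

15

Trace (15 dequeues):
  [1] u=0 | in 0 | out 0 | prev ⊥ | push {}
  [2] u=1 | in 0 | out 2 | prev ⊥ | push {}
  [3] u=2 | in 0 | out 4 | prev ⊥ | push {}
  [4] u=3 | in ⊤ | out ⊤ | prev 0 | push {0,1}
  [5] u=4 | in 0 | out ⊤ | prev 3 | push {}
  [6] u=5 | in ⊤ | out ⊤ | prev ⊥ | push {}
  [7] u=6 | in ⊤ | out ⊤ | prev ⊥ | push {3,4}
  [8] u=7 | in ⊥ | out 0 | ==
  [9] u=0 | in ⊤ | out ⊤ | prev 0 | push {2}
  [10] u=1 | in ⊤ | out ⊤ | prev 2 | push {5}
  [11] u=3 | in ⊤ | out ⊤ | ==
  [12] u=4 | in ⊤ | out ⊤ | ==
  [13] u=2 | in ⊤ | out ⊤ | prev 4 | push {3}
  [14] u=5 | in ⊤ | out ⊤ | ==
  [15] u=3 | in ⊤ | out ⊤ | ==

Converged values:
  [0] ⊤
  [1] ⊤
  [2] ⊤
  [3] ⊤
  [4] ⊤
  [5] ⊤
  [6] ⊤
  [7] 0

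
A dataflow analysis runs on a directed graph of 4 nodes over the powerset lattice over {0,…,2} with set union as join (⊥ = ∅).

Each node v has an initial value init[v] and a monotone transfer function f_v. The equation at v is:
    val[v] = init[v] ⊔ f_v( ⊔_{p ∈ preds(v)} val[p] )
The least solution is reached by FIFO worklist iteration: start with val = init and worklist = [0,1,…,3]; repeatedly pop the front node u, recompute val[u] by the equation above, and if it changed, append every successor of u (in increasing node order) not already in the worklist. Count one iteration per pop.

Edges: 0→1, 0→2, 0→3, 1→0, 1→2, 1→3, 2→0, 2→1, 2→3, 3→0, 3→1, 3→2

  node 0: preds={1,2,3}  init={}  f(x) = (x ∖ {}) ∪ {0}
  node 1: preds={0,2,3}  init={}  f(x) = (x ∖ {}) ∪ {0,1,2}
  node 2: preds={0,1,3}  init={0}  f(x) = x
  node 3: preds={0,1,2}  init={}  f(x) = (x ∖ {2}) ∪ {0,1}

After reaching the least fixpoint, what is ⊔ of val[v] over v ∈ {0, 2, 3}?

{0,1,2}

Trace (8 dequeues):
  [1] u=0 | in {0} | out {0} | prev {} | push {}
  [2] u=1 | in {0} | out {0,1,2} | prev {} | push {0}
  [3] u=2 | in {0,1,2} | out {0,1,2} | prev {0} | push {1}
  [4] u=3 | in {0,1,2} | out {0,1} | prev {} | push {2}
  [5] u=0 | in {0,1,2} | out {0,1,2} | prev {0} | push {3}
  [6] u=1 | in {0,1,2} | out {0,1,2} | ==
  [7] u=2 | in {0,1,2} | out {0,1,2} | ==
  [8] u=3 | in {0,1,2} | out {0,1} | ==

Converged values:
  [0] {0,1,2}
  [1] {0,1,2}
  [2] {0,1,2}
  [3] {0,1}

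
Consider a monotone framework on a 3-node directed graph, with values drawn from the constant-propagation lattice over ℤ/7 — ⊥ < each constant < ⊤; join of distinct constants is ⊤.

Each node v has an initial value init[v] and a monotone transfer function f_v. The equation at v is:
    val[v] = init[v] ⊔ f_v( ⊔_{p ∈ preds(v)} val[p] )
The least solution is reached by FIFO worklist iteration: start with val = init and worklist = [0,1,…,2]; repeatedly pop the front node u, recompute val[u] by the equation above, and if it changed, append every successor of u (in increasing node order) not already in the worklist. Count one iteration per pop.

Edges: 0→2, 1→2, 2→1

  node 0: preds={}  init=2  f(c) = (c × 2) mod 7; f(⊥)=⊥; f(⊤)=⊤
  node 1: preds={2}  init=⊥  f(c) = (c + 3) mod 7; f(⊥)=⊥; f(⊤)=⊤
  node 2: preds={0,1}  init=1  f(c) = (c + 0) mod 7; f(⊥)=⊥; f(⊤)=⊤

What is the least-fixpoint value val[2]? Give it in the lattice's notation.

⊤

Iteration log — 5 steps:
  step 1. node 0  ⊔preds=⊥  new=2  stable
  step 2. node 1  ⊔preds=1  new=4  old=⊥  +wl: 
  step 3. node 2  ⊔preds=⊤  new=⊤  old=1  +wl: 1
  step 4. node 1  ⊔preds=⊤  new=⊤  old=4  +wl: 2
  step 5. node 2  ⊔preds=⊤  new=⊤  stable

Least fixpoint reached:
  node 0: 2
  node 1: ⊤
  node 2: ⊤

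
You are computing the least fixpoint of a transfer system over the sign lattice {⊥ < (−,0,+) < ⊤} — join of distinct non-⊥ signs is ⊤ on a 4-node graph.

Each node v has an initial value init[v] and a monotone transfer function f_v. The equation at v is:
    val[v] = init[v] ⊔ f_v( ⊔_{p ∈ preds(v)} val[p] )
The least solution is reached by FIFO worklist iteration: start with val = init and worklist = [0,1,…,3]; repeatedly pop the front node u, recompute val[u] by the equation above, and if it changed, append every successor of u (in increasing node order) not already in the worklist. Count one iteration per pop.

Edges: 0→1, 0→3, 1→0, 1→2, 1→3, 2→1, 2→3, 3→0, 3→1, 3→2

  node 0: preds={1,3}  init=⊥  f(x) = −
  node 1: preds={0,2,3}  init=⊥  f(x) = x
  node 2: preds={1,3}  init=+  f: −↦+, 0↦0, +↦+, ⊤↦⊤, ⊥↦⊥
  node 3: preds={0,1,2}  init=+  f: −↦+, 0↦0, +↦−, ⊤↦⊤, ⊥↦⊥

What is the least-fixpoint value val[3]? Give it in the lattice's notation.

Trace (7 dequeues):
  [1] u=0 | in + | out − | prev ⊥ | push {}
  [2] u=1 | in ⊤ | out ⊤ | prev ⊥ | push {0}
  [3] u=2 | in ⊤ | out ⊤ | prev + | push {1}
  [4] u=3 | in ⊤ | out ⊤ | prev + | push {2}
  [5] u=0 | in ⊤ | out − | ==
  [6] u=1 | in ⊤ | out ⊤ | ==
  [7] u=2 | in ⊤ | out ⊤ | ==

Converged values:
  [0] −
  [1] ⊤
  [2] ⊤
  [3] ⊤

⊤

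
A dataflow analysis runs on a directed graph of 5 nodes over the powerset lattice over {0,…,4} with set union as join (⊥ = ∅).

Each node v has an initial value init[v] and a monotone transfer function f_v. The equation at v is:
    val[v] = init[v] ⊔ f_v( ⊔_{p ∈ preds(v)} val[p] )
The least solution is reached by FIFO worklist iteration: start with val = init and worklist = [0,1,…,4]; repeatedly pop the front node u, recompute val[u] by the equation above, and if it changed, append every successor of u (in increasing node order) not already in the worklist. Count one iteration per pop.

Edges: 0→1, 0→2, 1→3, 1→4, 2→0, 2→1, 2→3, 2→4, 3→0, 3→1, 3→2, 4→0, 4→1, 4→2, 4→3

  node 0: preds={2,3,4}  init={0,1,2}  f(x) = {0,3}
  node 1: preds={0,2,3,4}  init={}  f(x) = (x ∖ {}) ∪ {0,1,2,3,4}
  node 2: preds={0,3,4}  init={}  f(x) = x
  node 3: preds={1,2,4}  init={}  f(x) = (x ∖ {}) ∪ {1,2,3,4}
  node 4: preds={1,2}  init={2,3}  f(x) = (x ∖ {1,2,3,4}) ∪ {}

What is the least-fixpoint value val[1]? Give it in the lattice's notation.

Worklist (12 pops):
  #1 pop 0: in={2,3} → {0,1,2,3} (was {0,1,2}); enqueue []
  #2 pop 1: in={0,1,2,3} → {0,1,2,3,4} (was {}); enqueue []
  #3 pop 2: in={0,1,2,3} → {0,1,2,3} (was {}); enqueue [0,1]
  #4 pop 3: in={0,1,2,3,4} → {0,1,2,3,4} (was {}); enqueue [2]
  #5 pop 4: in={0,1,2,3,4} → {0,2,3} (was {2,3}); enqueue [3]
  #6 pop 0: in={0,1,2,3,4} → {0,1,2,3} (no change)
  #7 pop 1: in={0,1,2,3,4} → {0,1,2,3,4} (no change)
  #8 pop 2: in={0,1,2,3,4} → {0,1,2,3,4} (was {0,1,2,3}); enqueue [0,1,4]
  #9 pop 3: in={0,1,2,3,4} → {0,1,2,3,4} (no change)
  #10 pop 0: in={0,1,2,3,4} → {0,1,2,3} (no change)
  #11 pop 1: in={0,1,2,3,4} → {0,1,2,3,4} (no change)
  #12 pop 4: in={0,1,2,3,4} → {0,2,3} (no change)

Fixpoint:
  val[0] = {0,1,2,3}
  val[1] = {0,1,2,3,4}
  val[2] = {0,1,2,3,4}
  val[3] = {0,1,2,3,4}
  val[4] = {0,2,3}

{0,1,2,3,4}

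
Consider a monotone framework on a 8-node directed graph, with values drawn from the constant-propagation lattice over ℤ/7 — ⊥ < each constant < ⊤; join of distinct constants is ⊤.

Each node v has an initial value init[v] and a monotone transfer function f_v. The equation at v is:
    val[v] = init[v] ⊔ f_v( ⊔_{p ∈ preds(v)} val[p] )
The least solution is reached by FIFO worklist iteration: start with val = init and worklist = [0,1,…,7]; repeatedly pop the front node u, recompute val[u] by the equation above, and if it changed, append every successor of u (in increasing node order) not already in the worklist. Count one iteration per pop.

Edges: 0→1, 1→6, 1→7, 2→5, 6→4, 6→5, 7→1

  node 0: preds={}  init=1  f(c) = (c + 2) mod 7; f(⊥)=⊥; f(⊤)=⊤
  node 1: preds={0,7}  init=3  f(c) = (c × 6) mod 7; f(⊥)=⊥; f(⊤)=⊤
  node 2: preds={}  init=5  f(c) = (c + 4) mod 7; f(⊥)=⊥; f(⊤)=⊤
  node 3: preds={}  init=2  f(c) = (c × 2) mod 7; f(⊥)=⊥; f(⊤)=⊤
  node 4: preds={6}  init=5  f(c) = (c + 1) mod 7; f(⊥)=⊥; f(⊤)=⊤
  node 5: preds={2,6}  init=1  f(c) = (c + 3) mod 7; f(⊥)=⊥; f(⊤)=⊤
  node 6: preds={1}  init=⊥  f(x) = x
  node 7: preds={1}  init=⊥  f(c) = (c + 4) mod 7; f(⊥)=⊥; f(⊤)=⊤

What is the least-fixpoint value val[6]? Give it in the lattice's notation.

Iteration log — 11 steps:
  step 1. node 0  ⊔preds=⊥  new=1  stable
  step 2. node 1  ⊔preds=1  new=⊤  old=3  +wl: 
  step 3. node 2  ⊔preds=⊥  new=5  stable
  step 4. node 3  ⊔preds=⊥  new=2  stable
  step 5. node 4  ⊔preds=⊥  new=5  stable
  step 6. node 5  ⊔preds=5  new=1  stable
  step 7. node 6  ⊔preds=⊤  new=⊤  old=⊥  +wl: 4,5
  step 8. node 7  ⊔preds=⊤  new=⊤  old=⊥  +wl: 1
  step 9. node 4  ⊔preds=⊤  new=⊤  old=5  +wl: 
  step 10. node 5  ⊔preds=⊤  new=⊤  old=1  +wl: 
  step 11. node 1  ⊔preds=⊤  new=⊤  stable

Least fixpoint reached:
  node 0: 1
  node 1: ⊤
  node 2: 5
  node 3: 2
  node 4: ⊤
  node 5: ⊤
  node 6: ⊤
  node 7: ⊤

⊤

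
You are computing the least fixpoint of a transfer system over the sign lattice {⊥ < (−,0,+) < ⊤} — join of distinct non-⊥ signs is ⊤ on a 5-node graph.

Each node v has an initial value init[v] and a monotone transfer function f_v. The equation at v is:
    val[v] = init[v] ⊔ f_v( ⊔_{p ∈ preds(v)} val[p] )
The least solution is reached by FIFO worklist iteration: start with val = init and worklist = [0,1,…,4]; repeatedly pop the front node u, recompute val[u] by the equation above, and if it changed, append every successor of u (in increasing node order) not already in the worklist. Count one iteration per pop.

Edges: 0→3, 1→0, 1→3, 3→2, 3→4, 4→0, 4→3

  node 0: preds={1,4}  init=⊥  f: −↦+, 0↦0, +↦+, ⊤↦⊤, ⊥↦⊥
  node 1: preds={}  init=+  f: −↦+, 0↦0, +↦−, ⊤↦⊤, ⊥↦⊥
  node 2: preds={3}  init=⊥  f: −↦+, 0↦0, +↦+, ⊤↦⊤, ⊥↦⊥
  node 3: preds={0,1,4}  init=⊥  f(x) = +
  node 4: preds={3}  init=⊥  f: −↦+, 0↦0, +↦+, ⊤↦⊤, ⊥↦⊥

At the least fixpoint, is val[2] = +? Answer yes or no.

Iteration log — 8 steps:
  step 1. node 0  ⊔preds=+  new=+  old=⊥  +wl: 
  step 2. node 1  ⊔preds=⊥  new=+  stable
  step 3. node 2  ⊔preds=⊥  new=⊥  stable
  step 4. node 3  ⊔preds=+  new=+  old=⊥  +wl: 2
  step 5. node 4  ⊔preds=+  new=+  old=⊥  +wl: 0,3
  step 6. node 2  ⊔preds=+  new=+  old=⊥  +wl: 
  step 7. node 0  ⊔preds=+  new=+  stable
  step 8. node 3  ⊔preds=+  new=+  stable

Least fixpoint reached:
  node 0: +
  node 1: +
  node 2: +
  node 3: +
  node 4: +

yes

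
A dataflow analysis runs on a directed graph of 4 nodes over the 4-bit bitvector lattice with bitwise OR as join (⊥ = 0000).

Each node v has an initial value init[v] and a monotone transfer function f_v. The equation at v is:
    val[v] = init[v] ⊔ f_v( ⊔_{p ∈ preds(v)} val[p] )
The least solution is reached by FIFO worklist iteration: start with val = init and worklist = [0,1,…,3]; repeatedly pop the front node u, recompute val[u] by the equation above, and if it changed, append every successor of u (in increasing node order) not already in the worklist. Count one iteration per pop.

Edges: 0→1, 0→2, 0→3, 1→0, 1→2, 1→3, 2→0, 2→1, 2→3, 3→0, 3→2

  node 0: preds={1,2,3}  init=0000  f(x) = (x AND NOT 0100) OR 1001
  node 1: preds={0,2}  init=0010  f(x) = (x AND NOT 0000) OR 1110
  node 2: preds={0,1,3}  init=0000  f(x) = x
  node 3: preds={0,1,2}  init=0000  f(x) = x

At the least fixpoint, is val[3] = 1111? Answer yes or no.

Trace (7 dequeues):
  [1] u=0 | in 0010 | out 1011 | prev 0000 | push {}
  [2] u=1 | in 1011 | out 1111 | prev 0010 | push {0}
  [3] u=2 | in 1111 | out 1111 | prev 0000 | push {1}
  [4] u=3 | in 1111 | out 1111 | prev 0000 | push {2}
  [5] u=0 | in 1111 | out 1011 | ==
  [6] u=1 | in 1111 | out 1111 | ==
  [7] u=2 | in 1111 | out 1111 | ==

Converged values:
  [0] 1011
  [1] 1111
  [2] 1111
  [3] 1111

yes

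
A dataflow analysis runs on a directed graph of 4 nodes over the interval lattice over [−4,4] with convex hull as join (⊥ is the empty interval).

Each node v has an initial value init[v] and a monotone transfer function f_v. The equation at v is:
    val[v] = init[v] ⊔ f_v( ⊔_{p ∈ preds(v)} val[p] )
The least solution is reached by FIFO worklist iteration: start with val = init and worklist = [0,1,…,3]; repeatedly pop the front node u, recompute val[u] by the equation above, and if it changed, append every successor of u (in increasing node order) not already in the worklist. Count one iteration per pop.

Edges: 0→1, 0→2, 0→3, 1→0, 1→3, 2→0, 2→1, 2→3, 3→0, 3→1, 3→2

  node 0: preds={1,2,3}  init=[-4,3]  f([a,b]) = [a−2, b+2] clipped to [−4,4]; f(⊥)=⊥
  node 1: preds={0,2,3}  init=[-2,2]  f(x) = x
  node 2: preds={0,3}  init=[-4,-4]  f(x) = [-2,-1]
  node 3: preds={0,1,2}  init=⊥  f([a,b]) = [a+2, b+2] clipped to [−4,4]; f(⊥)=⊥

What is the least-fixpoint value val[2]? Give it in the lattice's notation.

Trace (7 dequeues):
  [1] u=0 | in [-4,2] | out [-4,4] | prev [-4,3] | push {}
  [2] u=1 | in [-4,4] | out [-4,4] | prev [-2,2] | push {0}
  [3] u=2 | in [-4,4] | out [-4,-1] | prev [-4,-4] | push {1}
  [4] u=3 | in [-4,4] | out [-2,4] | prev ⊥ | push {2}
  [5] u=0 | in [-4,4] | out [-4,4] | ==
  [6] u=1 | in [-4,4] | out [-4,4] | ==
  [7] u=2 | in [-4,4] | out [-4,-1] | ==

Converged values:
  [0] [-4,4]
  [1] [-4,4]
  [2] [-4,-1]
  [3] [-2,4]

[-4,-1]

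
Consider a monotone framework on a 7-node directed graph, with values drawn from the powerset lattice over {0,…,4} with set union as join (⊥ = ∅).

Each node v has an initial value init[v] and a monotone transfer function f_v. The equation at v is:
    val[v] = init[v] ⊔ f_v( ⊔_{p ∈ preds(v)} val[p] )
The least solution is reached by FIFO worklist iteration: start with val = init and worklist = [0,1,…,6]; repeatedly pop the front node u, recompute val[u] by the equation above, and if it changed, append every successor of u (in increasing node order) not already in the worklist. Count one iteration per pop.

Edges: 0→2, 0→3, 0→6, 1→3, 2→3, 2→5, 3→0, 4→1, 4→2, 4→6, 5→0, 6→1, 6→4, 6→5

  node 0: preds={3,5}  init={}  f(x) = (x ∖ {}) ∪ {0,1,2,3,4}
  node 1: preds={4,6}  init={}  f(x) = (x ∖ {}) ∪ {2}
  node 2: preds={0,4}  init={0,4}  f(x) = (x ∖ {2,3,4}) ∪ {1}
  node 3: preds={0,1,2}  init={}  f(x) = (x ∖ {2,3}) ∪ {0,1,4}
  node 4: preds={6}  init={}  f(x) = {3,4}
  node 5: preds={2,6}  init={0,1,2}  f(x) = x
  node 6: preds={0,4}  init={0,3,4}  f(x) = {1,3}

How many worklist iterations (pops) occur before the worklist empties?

13

Trace (13 dequeues):
  [1] u=0 | in {0,1,2} | out {0,1,2,3,4} | prev {} | push {}
  [2] u=1 | in {0,3,4} | out {0,2,3,4} | prev {} | push {}
  [3] u=2 | in {0,1,2,3,4} | out {0,1,4} | prev {0,4} | push {}
  [4] u=3 | in {0,1,2,3,4} | out {0,1,4} | prev {} | push {0}
  [5] u=4 | in {0,3,4} | out {3,4} | prev {} | push {1,2}
  [6] u=5 | in {0,1,3,4} | out {0,1,2,3,4} | prev {0,1,2} | push {}
  [7] u=6 | in {0,1,2,3,4} | out {0,1,3,4} | prev {0,3,4} | push {4,5}
  [8] u=0 | in {0,1,2,3,4} | out {0,1,2,3,4} | ==
  [9] u=1 | in {0,1,3,4} | out {0,1,2,3,4} | prev {0,2,3,4} | push {3}
  [10] u=2 | in {0,1,2,3,4} | out {0,1,4} | ==
  [11] u=4 | in {0,1,3,4} | out {3,4} | ==
  [12] u=5 | in {0,1,3,4} | out {0,1,2,3,4} | ==
  [13] u=3 | in {0,1,2,3,4} | out {0,1,4} | ==

Converged values:
  [0] {0,1,2,3,4}
  [1] {0,1,2,3,4}
  [2] {0,1,4}
  [3] {0,1,4}
  [4] {3,4}
  [5] {0,1,2,3,4}
  [6] {0,1,3,4}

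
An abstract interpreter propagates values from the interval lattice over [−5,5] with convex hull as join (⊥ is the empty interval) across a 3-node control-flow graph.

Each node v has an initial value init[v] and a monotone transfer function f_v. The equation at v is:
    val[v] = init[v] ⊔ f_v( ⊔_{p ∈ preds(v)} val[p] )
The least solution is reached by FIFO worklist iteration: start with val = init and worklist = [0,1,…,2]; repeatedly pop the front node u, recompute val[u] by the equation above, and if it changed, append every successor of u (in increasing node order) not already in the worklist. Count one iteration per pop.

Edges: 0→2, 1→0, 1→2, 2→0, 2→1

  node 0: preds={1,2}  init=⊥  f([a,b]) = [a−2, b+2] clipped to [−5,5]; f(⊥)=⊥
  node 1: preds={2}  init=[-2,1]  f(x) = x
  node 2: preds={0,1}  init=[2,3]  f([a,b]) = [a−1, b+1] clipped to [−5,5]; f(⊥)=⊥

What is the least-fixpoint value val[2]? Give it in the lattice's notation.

Trace (7 dequeues):
  [1] u=0 | in [-2,3] | out [-4,5] | prev ⊥ | push {}
  [2] u=1 | in [2,3] | out [-2,3] | prev [-2,1] | push {0}
  [3] u=2 | in [-4,5] | out [-5,5] | prev [2,3] | push {1}
  [4] u=0 | in [-5,5] | out [-5,5] | prev [-4,5] | push {2}
  [5] u=1 | in [-5,5] | out [-5,5] | prev [-2,3] | push {0}
  [6] u=2 | in [-5,5] | out [-5,5] | ==
  [7] u=0 | in [-5,5] | out [-5,5] | ==

Converged values:
  [0] [-5,5]
  [1] [-5,5]
  [2] [-5,5]

[-5,5]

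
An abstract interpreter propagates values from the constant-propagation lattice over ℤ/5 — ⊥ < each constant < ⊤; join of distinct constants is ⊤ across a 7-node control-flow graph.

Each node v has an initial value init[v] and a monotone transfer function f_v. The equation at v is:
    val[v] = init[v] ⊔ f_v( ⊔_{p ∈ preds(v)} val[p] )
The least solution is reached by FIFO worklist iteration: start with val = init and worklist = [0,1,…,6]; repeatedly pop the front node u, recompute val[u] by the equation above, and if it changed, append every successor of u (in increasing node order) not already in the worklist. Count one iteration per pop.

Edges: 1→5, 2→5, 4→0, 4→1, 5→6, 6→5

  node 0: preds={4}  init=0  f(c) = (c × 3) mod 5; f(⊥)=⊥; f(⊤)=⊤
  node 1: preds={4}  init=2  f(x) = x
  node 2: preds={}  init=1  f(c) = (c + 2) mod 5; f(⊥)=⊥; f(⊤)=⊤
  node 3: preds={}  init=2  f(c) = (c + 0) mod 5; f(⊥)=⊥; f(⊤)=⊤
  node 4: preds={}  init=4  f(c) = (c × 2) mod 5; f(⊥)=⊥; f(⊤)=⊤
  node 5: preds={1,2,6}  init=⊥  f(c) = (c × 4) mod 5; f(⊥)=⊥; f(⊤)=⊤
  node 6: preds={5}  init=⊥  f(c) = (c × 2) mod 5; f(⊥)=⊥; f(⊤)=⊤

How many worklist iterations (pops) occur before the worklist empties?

Trace (8 dequeues):
  [1] u=0 | in 4 | out ⊤ | prev 0 | push {}
  [2] u=1 | in 4 | out ⊤ | prev 2 | push {}
  [3] u=2 | in ⊥ | out 1 | ==
  [4] u=3 | in ⊥ | out 2 | ==
  [5] u=4 | in ⊥ | out 4 | ==
  [6] u=5 | in ⊤ | out ⊤ | prev ⊥ | push {}
  [7] u=6 | in ⊤ | out ⊤ | prev ⊥ | push {5}
  [8] u=5 | in ⊤ | out ⊤ | ==

Converged values:
  [0] ⊤
  [1] ⊤
  [2] 1
  [3] 2
  [4] 4
  [5] ⊤
  [6] ⊤

8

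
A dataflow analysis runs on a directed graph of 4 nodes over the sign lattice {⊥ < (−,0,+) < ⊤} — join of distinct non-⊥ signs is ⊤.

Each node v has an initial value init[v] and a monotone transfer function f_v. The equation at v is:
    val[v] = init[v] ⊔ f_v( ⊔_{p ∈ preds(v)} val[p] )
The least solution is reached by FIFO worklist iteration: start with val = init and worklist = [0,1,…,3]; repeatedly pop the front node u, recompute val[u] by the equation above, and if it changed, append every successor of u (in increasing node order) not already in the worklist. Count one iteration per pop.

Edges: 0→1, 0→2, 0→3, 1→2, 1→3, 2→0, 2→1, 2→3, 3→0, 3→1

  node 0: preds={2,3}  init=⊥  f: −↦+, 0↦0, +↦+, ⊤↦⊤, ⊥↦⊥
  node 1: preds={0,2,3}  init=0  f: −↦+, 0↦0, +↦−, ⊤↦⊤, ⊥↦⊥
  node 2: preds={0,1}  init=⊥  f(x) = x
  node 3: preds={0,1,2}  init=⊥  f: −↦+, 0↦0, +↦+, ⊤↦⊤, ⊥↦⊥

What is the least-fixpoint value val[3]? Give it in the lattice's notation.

Trace (8 dequeues):
  [1] u=0 | in ⊥ | out ⊥ | ==
  [2] u=1 | in ⊥ | out 0 | ==
  [3] u=2 | in 0 | out 0 | prev ⊥ | push {0,1}
  [4] u=3 | in 0 | out 0 | prev ⊥ | push {}
  [5] u=0 | in 0 | out 0 | prev ⊥ | push {2,3}
  [6] u=1 | in 0 | out 0 | ==
  [7] u=2 | in 0 | out 0 | ==
  [8] u=3 | in 0 | out 0 | ==

Converged values:
  [0] 0
  [1] 0
  [2] 0
  [3] 0

0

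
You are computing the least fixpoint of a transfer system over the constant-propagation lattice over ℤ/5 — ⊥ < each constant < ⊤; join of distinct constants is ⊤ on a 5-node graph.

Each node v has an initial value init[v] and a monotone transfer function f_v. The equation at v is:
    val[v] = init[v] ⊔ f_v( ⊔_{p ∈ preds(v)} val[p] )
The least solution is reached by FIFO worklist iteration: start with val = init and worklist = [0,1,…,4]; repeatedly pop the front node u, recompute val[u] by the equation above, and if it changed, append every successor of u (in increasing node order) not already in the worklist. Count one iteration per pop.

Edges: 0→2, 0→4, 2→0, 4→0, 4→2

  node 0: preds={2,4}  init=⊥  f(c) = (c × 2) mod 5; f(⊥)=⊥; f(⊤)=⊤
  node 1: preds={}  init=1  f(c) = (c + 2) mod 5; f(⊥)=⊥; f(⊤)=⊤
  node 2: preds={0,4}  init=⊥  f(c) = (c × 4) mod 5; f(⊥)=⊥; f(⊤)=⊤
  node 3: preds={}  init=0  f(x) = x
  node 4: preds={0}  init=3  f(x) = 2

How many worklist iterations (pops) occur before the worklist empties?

8

Worklist (8 pops):
  #1 pop 0: in=3 → 1 (was ⊥); enqueue []
  #2 pop 1: in=⊥ → 1 (no change)
  #3 pop 2: in=⊤ → ⊤ (was ⊥); enqueue [0]
  #4 pop 3: in=⊥ → 0 (no change)
  #5 pop 4: in=1 → ⊤ (was 3); enqueue [2]
  #6 pop 0: in=⊤ → ⊤ (was 1); enqueue [4]
  #7 pop 2: in=⊤ → ⊤ (no change)
  #8 pop 4: in=⊤ → ⊤ (no change)

Fixpoint:
  val[0] = ⊤
  val[1] = 1
  val[2] = ⊤
  val[3] = 0
  val[4] = ⊤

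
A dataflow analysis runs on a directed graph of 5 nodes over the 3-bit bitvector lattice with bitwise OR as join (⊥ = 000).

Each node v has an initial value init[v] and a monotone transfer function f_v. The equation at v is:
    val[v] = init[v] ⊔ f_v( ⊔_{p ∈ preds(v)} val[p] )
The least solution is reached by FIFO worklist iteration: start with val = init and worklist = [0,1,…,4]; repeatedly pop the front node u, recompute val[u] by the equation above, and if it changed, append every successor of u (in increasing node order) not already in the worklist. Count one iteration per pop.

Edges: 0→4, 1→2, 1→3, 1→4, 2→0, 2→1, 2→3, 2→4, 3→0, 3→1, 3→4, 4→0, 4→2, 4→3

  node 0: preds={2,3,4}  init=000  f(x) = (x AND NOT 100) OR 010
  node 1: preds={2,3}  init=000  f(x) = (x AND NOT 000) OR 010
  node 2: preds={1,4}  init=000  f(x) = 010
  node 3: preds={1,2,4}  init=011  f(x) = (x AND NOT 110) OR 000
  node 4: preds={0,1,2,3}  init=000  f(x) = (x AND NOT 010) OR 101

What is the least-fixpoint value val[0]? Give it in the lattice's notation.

011

Worklist (9 pops):
  #1 pop 0: in=011 → 011 (was 000); enqueue []
  #2 pop 1: in=011 → 011 (was 000); enqueue []
  #3 pop 2: in=011 → 010 (was 000); enqueue [0,1]
  #4 pop 3: in=011 → 011 (no change)
  #5 pop 4: in=011 → 101 (was 000); enqueue [2,3]
  #6 pop 0: in=111 → 011 (no change)
  #7 pop 1: in=011 → 011 (no change)
  #8 pop 2: in=111 → 010 (no change)
  #9 pop 3: in=111 → 011 (no change)

Fixpoint:
  val[0] = 011
  val[1] = 011
  val[2] = 010
  val[3] = 011
  val[4] = 101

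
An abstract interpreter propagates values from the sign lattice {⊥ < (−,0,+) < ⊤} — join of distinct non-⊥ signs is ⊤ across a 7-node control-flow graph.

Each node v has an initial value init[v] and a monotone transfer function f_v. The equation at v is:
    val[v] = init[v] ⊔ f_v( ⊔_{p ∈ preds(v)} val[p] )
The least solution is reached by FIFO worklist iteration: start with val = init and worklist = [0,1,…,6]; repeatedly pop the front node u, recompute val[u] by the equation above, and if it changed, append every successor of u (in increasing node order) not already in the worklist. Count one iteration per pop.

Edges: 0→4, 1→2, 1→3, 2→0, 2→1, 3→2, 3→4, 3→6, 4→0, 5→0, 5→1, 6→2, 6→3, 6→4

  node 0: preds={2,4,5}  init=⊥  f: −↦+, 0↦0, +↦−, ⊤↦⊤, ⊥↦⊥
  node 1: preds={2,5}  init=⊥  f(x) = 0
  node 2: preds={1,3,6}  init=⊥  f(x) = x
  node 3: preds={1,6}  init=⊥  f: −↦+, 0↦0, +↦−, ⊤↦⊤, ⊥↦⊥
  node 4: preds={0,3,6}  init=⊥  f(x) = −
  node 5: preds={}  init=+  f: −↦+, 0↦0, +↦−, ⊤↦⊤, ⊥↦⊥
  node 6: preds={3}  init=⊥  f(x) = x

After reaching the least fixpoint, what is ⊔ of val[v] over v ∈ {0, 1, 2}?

⊤

Trace (12 dequeues):
  [1] u=0 | in + | out − | prev ⊥ | push {}
  [2] u=1 | in + | out 0 | prev ⊥ | push {}
  [3] u=2 | in 0 | out 0 | prev ⊥ | push {0,1}
  [4] u=3 | in 0 | out 0 | prev ⊥ | push {2}
  [5] u=4 | in ⊤ | out − | prev ⊥ | push {}
  [6] u=5 | in ⊥ | out + | ==
  [7] u=6 | in 0 | out 0 | prev ⊥ | push {3,4}
  [8] u=0 | in ⊤ | out ⊤ | prev − | push {}
  [9] u=1 | in ⊤ | out 0 | ==
  [10] u=2 | in 0 | out 0 | ==
  [11] u=3 | in 0 | out 0 | ==
  [12] u=4 | in ⊤ | out − | ==

Converged values:
  [0] ⊤
  [1] 0
  [2] 0
  [3] 0
  [4] −
  [5] +
  [6] 0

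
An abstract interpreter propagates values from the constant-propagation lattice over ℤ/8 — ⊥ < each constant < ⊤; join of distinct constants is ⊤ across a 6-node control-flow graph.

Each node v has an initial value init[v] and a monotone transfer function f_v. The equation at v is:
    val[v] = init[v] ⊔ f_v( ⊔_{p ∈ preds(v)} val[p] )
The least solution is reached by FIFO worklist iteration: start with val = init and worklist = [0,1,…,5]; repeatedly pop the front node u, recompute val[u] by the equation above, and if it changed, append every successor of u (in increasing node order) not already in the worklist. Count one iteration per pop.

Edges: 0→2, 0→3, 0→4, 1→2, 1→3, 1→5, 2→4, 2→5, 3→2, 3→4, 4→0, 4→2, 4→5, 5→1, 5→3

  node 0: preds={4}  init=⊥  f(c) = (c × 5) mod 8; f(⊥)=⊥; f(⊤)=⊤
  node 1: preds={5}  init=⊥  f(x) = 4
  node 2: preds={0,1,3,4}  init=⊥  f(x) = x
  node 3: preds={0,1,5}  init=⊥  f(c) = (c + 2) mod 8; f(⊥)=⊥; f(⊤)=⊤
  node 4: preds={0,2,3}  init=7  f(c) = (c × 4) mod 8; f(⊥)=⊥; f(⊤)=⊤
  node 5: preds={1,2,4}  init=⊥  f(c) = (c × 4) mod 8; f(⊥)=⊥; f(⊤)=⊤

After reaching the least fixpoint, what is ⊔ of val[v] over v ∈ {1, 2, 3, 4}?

⊤

Worklist (12 pops):
  #1 pop 0: in=7 → 3 (was ⊥); enqueue []
  #2 pop 1: in=⊥ → 4 (was ⊥); enqueue []
  #3 pop 2: in=⊤ → ⊤ (was ⊥); enqueue []
  #4 pop 3: in=⊤ → ⊤ (was ⊥); enqueue [2]
  #5 pop 4: in=⊤ → ⊤ (was 7); enqueue [0]
  #6 pop 5: in=⊤ → ⊤ (was ⊥); enqueue [1,3]
  #7 pop 2: in=⊤ → ⊤ (no change)
  #8 pop 0: in=⊤ → ⊤ (was 3); enqueue [2,4]
  #9 pop 1: in=⊤ → 4 (no change)
  #10 pop 3: in=⊤ → ⊤ (no change)
  #11 pop 2: in=⊤ → ⊤ (no change)
  #12 pop 4: in=⊤ → ⊤ (no change)

Fixpoint:
  val[0] = ⊤
  val[1] = 4
  val[2] = ⊤
  val[3] = ⊤
  val[4] = ⊤
  val[5] = ⊤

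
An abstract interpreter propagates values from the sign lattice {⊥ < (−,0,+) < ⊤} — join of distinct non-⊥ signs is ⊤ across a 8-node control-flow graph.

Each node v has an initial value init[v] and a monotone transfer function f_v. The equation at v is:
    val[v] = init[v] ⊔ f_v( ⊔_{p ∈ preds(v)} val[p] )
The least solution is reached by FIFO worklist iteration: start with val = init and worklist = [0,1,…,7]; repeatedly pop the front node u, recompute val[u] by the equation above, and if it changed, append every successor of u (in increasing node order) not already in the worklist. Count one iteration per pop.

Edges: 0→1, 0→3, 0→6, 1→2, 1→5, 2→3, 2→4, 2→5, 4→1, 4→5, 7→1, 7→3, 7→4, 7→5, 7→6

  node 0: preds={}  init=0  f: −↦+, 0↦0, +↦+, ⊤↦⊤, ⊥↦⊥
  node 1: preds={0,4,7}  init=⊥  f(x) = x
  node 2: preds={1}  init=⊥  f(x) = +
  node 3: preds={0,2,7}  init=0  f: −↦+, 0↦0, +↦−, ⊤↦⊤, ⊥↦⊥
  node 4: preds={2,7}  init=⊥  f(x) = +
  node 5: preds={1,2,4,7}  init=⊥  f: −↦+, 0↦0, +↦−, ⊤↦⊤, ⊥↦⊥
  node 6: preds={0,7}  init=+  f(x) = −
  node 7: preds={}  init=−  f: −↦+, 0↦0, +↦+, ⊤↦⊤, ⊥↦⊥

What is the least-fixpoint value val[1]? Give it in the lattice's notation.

Worklist (9 pops):
  #1 pop 0: in=⊥ → 0 (no change)
  #2 pop 1: in=⊤ → ⊤ (was ⊥); enqueue []
  #3 pop 2: in=⊤ → + (was ⊥); enqueue []
  #4 pop 3: in=⊤ → ⊤ (was 0); enqueue []
  #5 pop 4: in=⊤ → + (was ⊥); enqueue [1]
  #6 pop 5: in=⊤ → ⊤ (was ⊥); enqueue []
  #7 pop 6: in=⊤ → ⊤ (was +); enqueue []
  #8 pop 7: in=⊥ → − (no change)
  #9 pop 1: in=⊤ → ⊤ (no change)

Fixpoint:
  val[0] = 0
  val[1] = ⊤
  val[2] = +
  val[3] = ⊤
  val[4] = +
  val[5] = ⊤
  val[6] = ⊤
  val[7] = −

⊤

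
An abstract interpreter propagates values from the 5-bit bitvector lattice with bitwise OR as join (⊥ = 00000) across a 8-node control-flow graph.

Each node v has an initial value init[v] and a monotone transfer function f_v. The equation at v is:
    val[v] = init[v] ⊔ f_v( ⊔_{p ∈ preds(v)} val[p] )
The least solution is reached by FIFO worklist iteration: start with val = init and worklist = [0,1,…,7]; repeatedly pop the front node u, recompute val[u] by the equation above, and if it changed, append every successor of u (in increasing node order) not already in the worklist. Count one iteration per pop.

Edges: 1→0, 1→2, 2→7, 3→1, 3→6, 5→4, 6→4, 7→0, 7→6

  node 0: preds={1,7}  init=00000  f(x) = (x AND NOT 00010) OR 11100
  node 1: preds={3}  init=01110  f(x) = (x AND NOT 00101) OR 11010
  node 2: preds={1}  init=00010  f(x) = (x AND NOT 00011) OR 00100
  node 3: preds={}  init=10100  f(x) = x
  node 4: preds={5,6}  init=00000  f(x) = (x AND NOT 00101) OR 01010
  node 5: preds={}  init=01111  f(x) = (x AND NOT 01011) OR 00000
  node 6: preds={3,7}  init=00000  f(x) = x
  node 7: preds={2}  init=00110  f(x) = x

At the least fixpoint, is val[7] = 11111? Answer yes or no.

Iteration log — 12 steps:
  step 1. node 0  ⊔preds=01110  new=11100  old=00000  +wl: 
  step 2. node 1  ⊔preds=10100  new=11110  old=01110  +wl: 0
  step 3. node 2  ⊔preds=11110  new=11110  old=00010  +wl: 
  step 4. node 3  ⊔preds=00000  new=10100  stable
  step 5. node 4  ⊔preds=01111  new=01010  old=00000  +wl: 
  step 6. node 5  ⊔preds=00000  new=01111  stable
  step 7. node 6  ⊔preds=10110  new=10110  old=00000  +wl: 4
  step 8. node 7  ⊔preds=11110  new=11110  old=00110  +wl: 6
  step 9. node 0  ⊔preds=11110  new=11100  stable
  step 10. node 4  ⊔preds=11111  new=11010  old=01010  +wl: 
  step 11. node 6  ⊔preds=11110  new=11110  old=10110  +wl: 4
  step 12. node 4  ⊔preds=11111  new=11010  stable

Least fixpoint reached:
  node 0: 11100
  node 1: 11110
  node 2: 11110
  node 3: 10100
  node 4: 11010
  node 5: 01111
  node 6: 11110
  node 7: 11110

no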